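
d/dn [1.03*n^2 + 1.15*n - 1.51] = 2.06*n + 1.15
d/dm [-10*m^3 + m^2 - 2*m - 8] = -30*m^2 + 2*m - 2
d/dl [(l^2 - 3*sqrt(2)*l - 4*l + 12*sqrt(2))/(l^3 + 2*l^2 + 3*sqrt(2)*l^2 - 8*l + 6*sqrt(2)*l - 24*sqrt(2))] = (-l^4 + 8*l^3 + 6*sqrt(2)*l^3 - 12*sqrt(2)*l^2 + 18*l^2 - 144*l - 96*sqrt(2)*l + 192*sqrt(2))/(l^6 + 4*l^5 + 6*sqrt(2)*l^5 + 6*l^4 + 24*sqrt(2)*l^4 - 72*sqrt(2)*l^3 + 40*l^3 - 192*sqrt(2)*l^2 - 152*l^2 - 576*l + 384*sqrt(2)*l + 1152)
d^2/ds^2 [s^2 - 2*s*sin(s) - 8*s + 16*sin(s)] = 2*s*sin(s) - 16*sin(s) - 4*cos(s) + 2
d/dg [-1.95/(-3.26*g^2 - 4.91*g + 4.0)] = (-12.714*g - 9.5745)/(3.26*g^2 + 4.91*g - 4.0)^2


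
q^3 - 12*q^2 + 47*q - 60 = (q - 5)*(q - 4)*(q - 3)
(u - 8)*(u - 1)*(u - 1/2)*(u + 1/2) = u^4 - 9*u^3 + 31*u^2/4 + 9*u/4 - 2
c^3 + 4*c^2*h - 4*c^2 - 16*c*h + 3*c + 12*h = (c - 3)*(c - 1)*(c + 4*h)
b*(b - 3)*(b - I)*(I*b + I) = I*b^4 + b^3 - 2*I*b^3 - 2*b^2 - 3*I*b^2 - 3*b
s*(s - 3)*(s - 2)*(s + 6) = s^4 + s^3 - 24*s^2 + 36*s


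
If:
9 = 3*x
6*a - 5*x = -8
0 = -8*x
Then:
No Solution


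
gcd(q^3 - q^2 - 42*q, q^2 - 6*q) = q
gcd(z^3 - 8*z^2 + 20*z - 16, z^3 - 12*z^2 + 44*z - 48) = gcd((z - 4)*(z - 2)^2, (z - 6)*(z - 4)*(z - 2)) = z^2 - 6*z + 8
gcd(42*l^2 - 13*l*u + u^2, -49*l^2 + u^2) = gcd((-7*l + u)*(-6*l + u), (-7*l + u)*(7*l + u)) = -7*l + u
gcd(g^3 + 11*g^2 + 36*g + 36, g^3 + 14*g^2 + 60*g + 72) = g^2 + 8*g + 12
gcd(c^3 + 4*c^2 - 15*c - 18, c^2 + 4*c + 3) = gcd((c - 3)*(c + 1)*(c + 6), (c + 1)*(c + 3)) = c + 1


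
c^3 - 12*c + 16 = (c - 2)^2*(c + 4)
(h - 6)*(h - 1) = h^2 - 7*h + 6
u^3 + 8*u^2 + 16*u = u*(u + 4)^2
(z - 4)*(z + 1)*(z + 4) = z^3 + z^2 - 16*z - 16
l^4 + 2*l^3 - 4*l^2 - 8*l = l*(l - 2)*(l + 2)^2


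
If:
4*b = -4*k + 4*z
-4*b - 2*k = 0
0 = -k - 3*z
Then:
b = 0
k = 0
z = 0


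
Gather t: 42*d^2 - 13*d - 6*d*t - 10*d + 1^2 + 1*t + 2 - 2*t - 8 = 42*d^2 - 23*d + t*(-6*d - 1) - 5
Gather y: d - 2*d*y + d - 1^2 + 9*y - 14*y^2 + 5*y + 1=2*d - 14*y^2 + y*(14 - 2*d)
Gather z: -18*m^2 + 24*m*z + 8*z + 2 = -18*m^2 + z*(24*m + 8) + 2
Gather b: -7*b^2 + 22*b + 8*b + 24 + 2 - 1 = -7*b^2 + 30*b + 25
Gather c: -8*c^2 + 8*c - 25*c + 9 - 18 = -8*c^2 - 17*c - 9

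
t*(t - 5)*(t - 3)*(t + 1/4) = t^4 - 31*t^3/4 + 13*t^2 + 15*t/4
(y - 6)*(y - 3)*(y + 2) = y^3 - 7*y^2 + 36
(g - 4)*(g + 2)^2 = g^3 - 12*g - 16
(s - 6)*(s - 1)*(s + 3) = s^3 - 4*s^2 - 15*s + 18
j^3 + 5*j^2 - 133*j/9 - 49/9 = (j - 7/3)*(j + 1/3)*(j + 7)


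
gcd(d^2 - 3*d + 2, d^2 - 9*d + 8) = d - 1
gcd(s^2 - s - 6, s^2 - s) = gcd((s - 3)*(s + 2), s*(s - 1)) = 1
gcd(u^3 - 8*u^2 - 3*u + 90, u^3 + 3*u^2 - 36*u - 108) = u^2 - 3*u - 18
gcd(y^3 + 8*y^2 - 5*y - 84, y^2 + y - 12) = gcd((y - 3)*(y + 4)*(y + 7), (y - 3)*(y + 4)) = y^2 + y - 12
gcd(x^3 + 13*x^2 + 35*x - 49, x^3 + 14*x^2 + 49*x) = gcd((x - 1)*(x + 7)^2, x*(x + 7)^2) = x^2 + 14*x + 49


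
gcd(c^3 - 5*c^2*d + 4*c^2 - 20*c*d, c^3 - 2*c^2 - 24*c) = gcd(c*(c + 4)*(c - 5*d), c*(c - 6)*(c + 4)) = c^2 + 4*c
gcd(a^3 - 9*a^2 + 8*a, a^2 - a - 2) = 1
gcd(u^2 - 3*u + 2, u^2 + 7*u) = 1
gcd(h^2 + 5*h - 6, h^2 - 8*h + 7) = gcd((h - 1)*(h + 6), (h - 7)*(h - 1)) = h - 1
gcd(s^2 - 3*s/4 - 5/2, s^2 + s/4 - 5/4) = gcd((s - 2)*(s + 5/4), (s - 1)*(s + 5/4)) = s + 5/4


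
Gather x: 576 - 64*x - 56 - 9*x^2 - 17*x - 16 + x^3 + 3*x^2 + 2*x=x^3 - 6*x^2 - 79*x + 504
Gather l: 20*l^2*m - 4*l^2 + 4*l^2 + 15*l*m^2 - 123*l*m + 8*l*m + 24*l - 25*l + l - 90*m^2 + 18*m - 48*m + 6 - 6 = 20*l^2*m + l*(15*m^2 - 115*m) - 90*m^2 - 30*m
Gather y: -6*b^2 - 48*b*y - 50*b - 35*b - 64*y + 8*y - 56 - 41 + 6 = -6*b^2 - 85*b + y*(-48*b - 56) - 91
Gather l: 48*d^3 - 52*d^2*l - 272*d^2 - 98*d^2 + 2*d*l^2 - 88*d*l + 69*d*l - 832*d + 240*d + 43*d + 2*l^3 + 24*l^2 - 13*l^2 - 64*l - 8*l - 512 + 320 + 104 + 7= 48*d^3 - 370*d^2 - 549*d + 2*l^3 + l^2*(2*d + 11) + l*(-52*d^2 - 19*d - 72) - 81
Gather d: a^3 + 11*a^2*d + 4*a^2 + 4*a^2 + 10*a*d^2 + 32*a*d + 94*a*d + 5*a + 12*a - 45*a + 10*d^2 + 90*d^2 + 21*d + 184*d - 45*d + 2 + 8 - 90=a^3 + 8*a^2 - 28*a + d^2*(10*a + 100) + d*(11*a^2 + 126*a + 160) - 80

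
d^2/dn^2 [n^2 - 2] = 2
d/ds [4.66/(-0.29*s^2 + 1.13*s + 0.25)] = (2.7028*s - 5.2658)/(-0.29*s^2 + 1.13*s + 0.25)^2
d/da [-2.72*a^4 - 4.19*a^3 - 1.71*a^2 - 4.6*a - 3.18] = -10.88*a^3 - 12.57*a^2 - 3.42*a - 4.6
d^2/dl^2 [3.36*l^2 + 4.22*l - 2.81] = 6.72000000000000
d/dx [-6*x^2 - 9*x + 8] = -12*x - 9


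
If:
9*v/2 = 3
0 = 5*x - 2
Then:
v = 2/3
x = 2/5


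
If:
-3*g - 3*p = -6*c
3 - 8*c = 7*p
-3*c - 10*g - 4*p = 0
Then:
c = 18/209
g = -3/19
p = 69/209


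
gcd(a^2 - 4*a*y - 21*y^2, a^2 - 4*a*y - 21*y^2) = -a^2 + 4*a*y + 21*y^2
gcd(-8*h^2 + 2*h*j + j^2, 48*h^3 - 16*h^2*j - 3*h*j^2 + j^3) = 4*h + j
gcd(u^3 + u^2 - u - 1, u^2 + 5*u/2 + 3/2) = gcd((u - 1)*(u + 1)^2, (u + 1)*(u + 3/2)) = u + 1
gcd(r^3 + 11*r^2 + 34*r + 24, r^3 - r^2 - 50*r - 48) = r^2 + 7*r + 6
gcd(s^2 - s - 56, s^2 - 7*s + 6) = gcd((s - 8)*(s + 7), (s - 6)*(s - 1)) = 1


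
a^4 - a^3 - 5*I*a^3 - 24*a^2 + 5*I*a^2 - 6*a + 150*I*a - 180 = (a - 6)*(a + 5)*(a - 6*I)*(a + I)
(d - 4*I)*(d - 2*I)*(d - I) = d^3 - 7*I*d^2 - 14*d + 8*I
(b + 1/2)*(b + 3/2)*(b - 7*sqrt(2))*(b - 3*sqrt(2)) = b^4 - 10*sqrt(2)*b^3 + 2*b^3 - 20*sqrt(2)*b^2 + 171*b^2/4 - 15*sqrt(2)*b/2 + 84*b + 63/2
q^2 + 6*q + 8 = (q + 2)*(q + 4)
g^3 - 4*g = g*(g - 2)*(g + 2)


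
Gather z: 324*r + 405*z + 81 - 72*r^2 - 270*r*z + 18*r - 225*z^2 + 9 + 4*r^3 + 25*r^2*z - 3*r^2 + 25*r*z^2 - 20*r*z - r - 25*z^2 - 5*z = 4*r^3 - 75*r^2 + 341*r + z^2*(25*r - 250) + z*(25*r^2 - 290*r + 400) + 90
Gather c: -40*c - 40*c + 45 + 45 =90 - 80*c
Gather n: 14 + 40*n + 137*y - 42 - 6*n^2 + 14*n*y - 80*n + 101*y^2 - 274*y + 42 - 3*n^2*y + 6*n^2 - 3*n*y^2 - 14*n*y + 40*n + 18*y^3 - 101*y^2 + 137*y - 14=-3*n^2*y - 3*n*y^2 + 18*y^3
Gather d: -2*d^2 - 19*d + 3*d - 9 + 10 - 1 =-2*d^2 - 16*d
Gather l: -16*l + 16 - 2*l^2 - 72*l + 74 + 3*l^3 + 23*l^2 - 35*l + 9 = 3*l^3 + 21*l^2 - 123*l + 99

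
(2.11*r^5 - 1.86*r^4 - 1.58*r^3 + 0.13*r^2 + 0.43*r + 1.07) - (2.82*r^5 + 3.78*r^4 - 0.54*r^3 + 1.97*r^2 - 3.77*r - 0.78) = -0.71*r^5 - 5.64*r^4 - 1.04*r^3 - 1.84*r^2 + 4.2*r + 1.85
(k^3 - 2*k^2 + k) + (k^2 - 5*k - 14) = k^3 - k^2 - 4*k - 14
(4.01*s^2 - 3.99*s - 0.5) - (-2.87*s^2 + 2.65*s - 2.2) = 6.88*s^2 - 6.64*s + 1.7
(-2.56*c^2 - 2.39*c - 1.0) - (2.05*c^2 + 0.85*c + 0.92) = -4.61*c^2 - 3.24*c - 1.92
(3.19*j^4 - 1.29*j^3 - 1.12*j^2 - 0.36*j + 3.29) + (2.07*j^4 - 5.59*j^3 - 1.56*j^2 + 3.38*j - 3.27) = 5.26*j^4 - 6.88*j^3 - 2.68*j^2 + 3.02*j + 0.02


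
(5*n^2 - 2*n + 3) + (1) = 5*n^2 - 2*n + 4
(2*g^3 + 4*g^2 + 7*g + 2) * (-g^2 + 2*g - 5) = -2*g^5 - 9*g^3 - 8*g^2 - 31*g - 10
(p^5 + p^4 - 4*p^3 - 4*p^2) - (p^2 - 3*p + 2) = p^5 + p^4 - 4*p^3 - 5*p^2 + 3*p - 2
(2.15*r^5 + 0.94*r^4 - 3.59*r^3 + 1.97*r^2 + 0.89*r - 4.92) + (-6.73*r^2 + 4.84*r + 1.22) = 2.15*r^5 + 0.94*r^4 - 3.59*r^3 - 4.76*r^2 + 5.73*r - 3.7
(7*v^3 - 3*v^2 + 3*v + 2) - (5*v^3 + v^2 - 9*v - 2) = 2*v^3 - 4*v^2 + 12*v + 4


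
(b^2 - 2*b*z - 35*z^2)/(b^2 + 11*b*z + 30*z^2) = (b - 7*z)/(b + 6*z)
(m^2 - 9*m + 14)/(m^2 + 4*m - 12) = (m - 7)/(m + 6)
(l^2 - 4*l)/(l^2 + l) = (l - 4)/(l + 1)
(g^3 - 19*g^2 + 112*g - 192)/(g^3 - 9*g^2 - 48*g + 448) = (g - 3)/(g + 7)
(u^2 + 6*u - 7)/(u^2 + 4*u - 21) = (u - 1)/(u - 3)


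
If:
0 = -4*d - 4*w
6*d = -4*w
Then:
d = 0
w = 0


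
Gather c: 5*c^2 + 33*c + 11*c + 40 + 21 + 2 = 5*c^2 + 44*c + 63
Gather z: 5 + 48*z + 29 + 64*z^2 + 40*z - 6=64*z^2 + 88*z + 28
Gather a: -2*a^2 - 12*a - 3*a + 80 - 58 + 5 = -2*a^2 - 15*a + 27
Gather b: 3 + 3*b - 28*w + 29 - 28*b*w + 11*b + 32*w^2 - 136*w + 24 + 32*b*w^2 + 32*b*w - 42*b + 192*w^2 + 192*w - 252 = b*(32*w^2 + 4*w - 28) + 224*w^2 + 28*w - 196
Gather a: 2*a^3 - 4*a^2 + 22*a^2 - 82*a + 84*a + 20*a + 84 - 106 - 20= 2*a^3 + 18*a^2 + 22*a - 42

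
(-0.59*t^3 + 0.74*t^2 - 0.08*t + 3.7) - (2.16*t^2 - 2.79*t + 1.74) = -0.59*t^3 - 1.42*t^2 + 2.71*t + 1.96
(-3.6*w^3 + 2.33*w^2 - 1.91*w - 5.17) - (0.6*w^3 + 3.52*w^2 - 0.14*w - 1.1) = -4.2*w^3 - 1.19*w^2 - 1.77*w - 4.07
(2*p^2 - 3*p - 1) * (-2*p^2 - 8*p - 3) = -4*p^4 - 10*p^3 + 20*p^2 + 17*p + 3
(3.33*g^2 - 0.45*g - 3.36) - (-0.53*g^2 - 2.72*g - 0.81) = 3.86*g^2 + 2.27*g - 2.55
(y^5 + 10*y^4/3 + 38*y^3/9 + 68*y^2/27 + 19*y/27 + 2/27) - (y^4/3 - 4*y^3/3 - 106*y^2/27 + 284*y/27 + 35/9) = y^5 + 3*y^4 + 50*y^3/9 + 58*y^2/9 - 265*y/27 - 103/27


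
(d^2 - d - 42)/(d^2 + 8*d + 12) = (d - 7)/(d + 2)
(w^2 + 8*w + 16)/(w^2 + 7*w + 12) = (w + 4)/(w + 3)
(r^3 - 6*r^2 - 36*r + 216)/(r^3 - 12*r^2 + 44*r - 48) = (r^2 - 36)/(r^2 - 6*r + 8)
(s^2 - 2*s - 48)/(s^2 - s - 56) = (s + 6)/(s + 7)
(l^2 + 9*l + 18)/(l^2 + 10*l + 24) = (l + 3)/(l + 4)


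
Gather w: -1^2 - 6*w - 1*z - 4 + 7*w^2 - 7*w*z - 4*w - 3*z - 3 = 7*w^2 + w*(-7*z - 10) - 4*z - 8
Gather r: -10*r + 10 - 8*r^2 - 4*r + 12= -8*r^2 - 14*r + 22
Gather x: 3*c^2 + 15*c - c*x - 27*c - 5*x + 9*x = 3*c^2 - 12*c + x*(4 - c)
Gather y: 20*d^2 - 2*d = 20*d^2 - 2*d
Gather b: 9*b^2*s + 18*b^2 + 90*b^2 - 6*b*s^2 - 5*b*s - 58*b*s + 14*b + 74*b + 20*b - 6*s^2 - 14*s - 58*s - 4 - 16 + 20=b^2*(9*s + 108) + b*(-6*s^2 - 63*s + 108) - 6*s^2 - 72*s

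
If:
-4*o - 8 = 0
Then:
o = -2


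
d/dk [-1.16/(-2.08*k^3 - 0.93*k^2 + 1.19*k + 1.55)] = (-7.2384*k^2 - 2.1576*k + 1.3804)/(2.08*k^3 + 0.93*k^2 - 1.19*k - 1.55)^2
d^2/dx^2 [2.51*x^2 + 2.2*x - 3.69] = 5.02000000000000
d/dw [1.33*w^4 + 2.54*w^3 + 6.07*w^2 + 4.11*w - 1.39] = 5.32*w^3 + 7.62*w^2 + 12.14*w + 4.11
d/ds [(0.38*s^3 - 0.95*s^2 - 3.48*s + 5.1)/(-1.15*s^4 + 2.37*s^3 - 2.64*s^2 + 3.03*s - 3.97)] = (0.437*s^6 - 2.185*s^5 - 10.7577*s^4 + 42.258*s^3 - 52.8525*s^2 + 34.471*s - 1.6374)/(1.3225*s^8 - 5.451*s^7 + 11.6889*s^6 - 19.4826*s^5 + 30.4628*s^4 - 34.8162*s^3 + 30.1425*s^2 - 24.0582*s + 15.7609)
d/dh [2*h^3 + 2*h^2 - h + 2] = 6*h^2 + 4*h - 1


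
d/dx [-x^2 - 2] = -2*x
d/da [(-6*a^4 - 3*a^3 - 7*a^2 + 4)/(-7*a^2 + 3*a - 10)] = (84*a^5 - 33*a^4 + 222*a^3 + 69*a^2 + 196*a - 12)/(49*a^4 - 42*a^3 + 149*a^2 - 60*a + 100)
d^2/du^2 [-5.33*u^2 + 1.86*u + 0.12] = -10.6600000000000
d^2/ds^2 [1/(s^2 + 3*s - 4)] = 2*(-s^2 - 3*s + (2*s + 3)^2 + 4)/(s^2 + 3*s - 4)^3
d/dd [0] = 0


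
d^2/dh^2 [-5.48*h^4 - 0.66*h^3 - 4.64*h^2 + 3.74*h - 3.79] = -65.76*h^2 - 3.96*h - 9.28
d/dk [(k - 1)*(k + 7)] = 2*k + 6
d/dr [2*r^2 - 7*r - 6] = 4*r - 7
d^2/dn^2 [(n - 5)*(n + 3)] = 2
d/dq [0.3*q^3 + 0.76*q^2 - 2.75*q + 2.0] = 0.9*q^2 + 1.52*q - 2.75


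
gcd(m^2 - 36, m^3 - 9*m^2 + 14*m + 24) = m - 6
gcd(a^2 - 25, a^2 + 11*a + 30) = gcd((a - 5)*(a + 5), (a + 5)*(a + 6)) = a + 5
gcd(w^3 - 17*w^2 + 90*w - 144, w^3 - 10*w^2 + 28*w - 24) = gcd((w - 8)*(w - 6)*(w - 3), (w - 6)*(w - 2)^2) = w - 6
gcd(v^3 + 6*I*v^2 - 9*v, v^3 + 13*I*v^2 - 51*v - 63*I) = v^2 + 6*I*v - 9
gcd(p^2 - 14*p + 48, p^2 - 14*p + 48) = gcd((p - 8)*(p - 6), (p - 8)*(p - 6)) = p^2 - 14*p + 48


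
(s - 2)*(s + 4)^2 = s^3 + 6*s^2 - 32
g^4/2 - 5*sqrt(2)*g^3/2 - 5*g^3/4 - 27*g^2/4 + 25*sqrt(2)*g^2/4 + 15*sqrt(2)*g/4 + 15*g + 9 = (g/2 + sqrt(2)/2)*(g - 3)*(g + 1/2)*(g - 6*sqrt(2))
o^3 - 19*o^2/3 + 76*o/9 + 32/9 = (o - 4)*(o - 8/3)*(o + 1/3)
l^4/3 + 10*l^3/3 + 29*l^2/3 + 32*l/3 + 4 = (l/3 + 1/3)*(l + 1)*(l + 2)*(l + 6)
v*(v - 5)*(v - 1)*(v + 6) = v^4 - 31*v^2 + 30*v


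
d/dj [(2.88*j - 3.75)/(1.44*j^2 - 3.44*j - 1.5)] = (-4.1472*j^2 + 10.8*j - 17.22)/(2.0736*j^4 - 9.9072*j^3 + 7.5136*j^2 + 10.32*j + 2.25)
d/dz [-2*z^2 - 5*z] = -4*z - 5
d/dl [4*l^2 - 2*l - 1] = 8*l - 2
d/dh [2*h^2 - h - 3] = 4*h - 1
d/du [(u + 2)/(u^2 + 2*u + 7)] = (u^2 + 2*u - 2*(u + 1)*(u + 2) + 7)/(u^2 + 2*u + 7)^2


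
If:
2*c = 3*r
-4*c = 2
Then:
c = -1/2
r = -1/3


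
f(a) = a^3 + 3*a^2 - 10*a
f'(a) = 3*a^2 + 6*a - 10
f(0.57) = -4.54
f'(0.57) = -5.61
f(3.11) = 28.00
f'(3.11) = 37.68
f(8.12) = 651.99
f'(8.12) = 236.52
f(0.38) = -3.31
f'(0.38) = -7.29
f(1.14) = -6.02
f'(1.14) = 0.74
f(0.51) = -4.19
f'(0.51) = -6.16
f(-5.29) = -11.18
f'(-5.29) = 42.21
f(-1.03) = 12.39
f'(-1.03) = -13.00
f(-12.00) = -1176.00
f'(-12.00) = 350.00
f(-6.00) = -48.00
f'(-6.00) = 62.00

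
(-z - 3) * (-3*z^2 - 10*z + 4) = 3*z^3 + 19*z^2 + 26*z - 12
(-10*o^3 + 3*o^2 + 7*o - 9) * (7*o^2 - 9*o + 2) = -70*o^5 + 111*o^4 + 2*o^3 - 120*o^2 + 95*o - 18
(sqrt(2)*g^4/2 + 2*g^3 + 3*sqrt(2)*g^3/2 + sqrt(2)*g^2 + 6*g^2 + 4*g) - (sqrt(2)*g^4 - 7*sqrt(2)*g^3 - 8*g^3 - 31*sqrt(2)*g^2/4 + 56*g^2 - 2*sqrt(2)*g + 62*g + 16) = -sqrt(2)*g^4/2 + 10*g^3 + 17*sqrt(2)*g^3/2 - 50*g^2 + 35*sqrt(2)*g^2/4 - 58*g + 2*sqrt(2)*g - 16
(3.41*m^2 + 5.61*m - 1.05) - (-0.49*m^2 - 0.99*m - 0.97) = 3.9*m^2 + 6.6*m - 0.0800000000000001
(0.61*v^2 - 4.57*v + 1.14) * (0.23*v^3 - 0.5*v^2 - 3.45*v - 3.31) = 0.1403*v^5 - 1.3561*v^4 + 0.4427*v^3 + 13.1774*v^2 + 11.1937*v - 3.7734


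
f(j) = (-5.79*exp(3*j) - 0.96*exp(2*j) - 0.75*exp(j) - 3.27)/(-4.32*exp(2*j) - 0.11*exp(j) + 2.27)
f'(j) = (8.64*exp(2*j) + 0.11*exp(j))*(-5.79*exp(3*j) - 0.96*exp(2*j) - 0.75*exp(j) - 3.27)/(-4.32*exp(2*j) - 0.11*exp(j) + 2.27)^2 + (-17.37*exp(3*j) - 1.92*exp(2*j) - 0.75*exp(j))/(-4.32*exp(2*j) - 0.11*exp(j) + 2.27) = (25.0128*exp(4*j) + 1.2738*exp(3*j) - 42.5643*exp(2*j) - 32.6112*exp(j) - 2.0622)*exp(j)/(18.6624*exp(4*j) + 0.9504*exp(3*j) - 19.6007*exp(2*j) - 0.4994*exp(j) + 5.1529)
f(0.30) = 3.53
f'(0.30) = -1.53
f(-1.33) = -1.88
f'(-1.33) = -0.95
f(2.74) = 21.00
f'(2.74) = 20.69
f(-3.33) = -1.46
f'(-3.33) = -0.02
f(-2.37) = -1.51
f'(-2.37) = -0.10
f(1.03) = 4.39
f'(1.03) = 3.13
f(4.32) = 100.97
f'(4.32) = 100.76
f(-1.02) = -2.36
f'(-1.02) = -2.44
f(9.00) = 10860.57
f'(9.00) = 10860.38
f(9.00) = 10860.57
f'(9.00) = 10860.38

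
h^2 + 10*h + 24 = (h + 4)*(h + 6)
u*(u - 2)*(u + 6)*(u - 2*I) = u^4 + 4*u^3 - 2*I*u^3 - 12*u^2 - 8*I*u^2 + 24*I*u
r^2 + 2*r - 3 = (r - 1)*(r + 3)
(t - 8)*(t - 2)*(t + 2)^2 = t^4 - 6*t^3 - 20*t^2 + 24*t + 64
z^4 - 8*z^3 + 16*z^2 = z^2*(z - 4)^2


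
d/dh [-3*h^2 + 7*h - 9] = 7 - 6*h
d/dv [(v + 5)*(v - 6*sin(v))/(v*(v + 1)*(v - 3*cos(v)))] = (-v*(v + 1)*(v + 5)*(v - 6*sin(v))*(3*sin(v) + 1) + v*(v + 1)*(v - 3*cos(v))*(v - (v + 5)*(6*cos(v) - 1) - 6*sin(v)) - v*(v + 5)*(v - 6*sin(v))*(v - 3*cos(v)) - (v + 1)*(v + 5)*(v - 6*sin(v))*(v - 3*cos(v)))/(v^2*(v + 1)^2*(v - 3*cos(v))^2)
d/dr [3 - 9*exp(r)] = -9*exp(r)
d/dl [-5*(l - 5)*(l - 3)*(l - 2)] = -15*l^2 + 100*l - 155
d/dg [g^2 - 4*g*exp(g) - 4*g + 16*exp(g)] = -4*g*exp(g) + 2*g + 12*exp(g) - 4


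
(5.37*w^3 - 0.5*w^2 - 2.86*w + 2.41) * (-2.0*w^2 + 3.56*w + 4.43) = -10.74*w^5 + 20.1172*w^4 + 27.7291*w^3 - 17.2166*w^2 - 4.0902*w + 10.6763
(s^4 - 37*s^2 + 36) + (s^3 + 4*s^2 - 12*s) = s^4 + s^3 - 33*s^2 - 12*s + 36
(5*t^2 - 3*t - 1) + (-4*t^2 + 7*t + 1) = t^2 + 4*t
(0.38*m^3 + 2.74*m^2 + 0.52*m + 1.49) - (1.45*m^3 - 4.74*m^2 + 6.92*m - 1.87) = -1.07*m^3 + 7.48*m^2 - 6.4*m + 3.36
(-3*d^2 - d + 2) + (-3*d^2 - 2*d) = -6*d^2 - 3*d + 2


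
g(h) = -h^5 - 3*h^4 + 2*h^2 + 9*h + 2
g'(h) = -5*h^4 - 12*h^3 + 4*h + 9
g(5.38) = -6912.27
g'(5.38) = -6027.02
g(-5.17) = 1559.25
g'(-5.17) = -1925.59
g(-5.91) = 3568.79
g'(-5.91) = -3637.40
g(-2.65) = -25.07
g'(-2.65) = -24.86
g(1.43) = 0.44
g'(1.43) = -41.28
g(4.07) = -1868.22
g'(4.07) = -2155.73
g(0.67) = 8.19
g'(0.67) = 7.06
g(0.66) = 8.12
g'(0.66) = 7.24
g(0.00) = 2.00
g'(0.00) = 9.00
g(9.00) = -78487.00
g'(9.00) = -41508.00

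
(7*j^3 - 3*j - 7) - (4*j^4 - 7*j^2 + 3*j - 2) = -4*j^4 + 7*j^3 + 7*j^2 - 6*j - 5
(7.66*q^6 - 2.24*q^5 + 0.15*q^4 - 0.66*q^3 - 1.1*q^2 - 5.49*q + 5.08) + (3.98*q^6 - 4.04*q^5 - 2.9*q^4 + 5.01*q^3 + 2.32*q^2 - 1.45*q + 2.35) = 11.64*q^6 - 6.28*q^5 - 2.75*q^4 + 4.35*q^3 + 1.22*q^2 - 6.94*q + 7.43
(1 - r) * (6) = 6 - 6*r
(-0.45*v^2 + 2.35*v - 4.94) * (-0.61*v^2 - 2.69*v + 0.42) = 0.2745*v^4 - 0.223*v^3 - 3.4971*v^2 + 14.2756*v - 2.0748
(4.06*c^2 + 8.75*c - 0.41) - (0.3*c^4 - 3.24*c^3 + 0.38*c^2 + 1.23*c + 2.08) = -0.3*c^4 + 3.24*c^3 + 3.68*c^2 + 7.52*c - 2.49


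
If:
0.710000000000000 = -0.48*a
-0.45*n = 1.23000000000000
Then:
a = -1.48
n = -2.73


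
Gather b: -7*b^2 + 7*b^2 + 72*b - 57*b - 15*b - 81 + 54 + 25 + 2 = 0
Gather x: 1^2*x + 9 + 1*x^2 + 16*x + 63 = x^2 + 17*x + 72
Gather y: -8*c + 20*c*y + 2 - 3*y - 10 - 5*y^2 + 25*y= -8*c - 5*y^2 + y*(20*c + 22) - 8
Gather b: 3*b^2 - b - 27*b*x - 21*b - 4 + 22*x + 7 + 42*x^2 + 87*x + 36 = 3*b^2 + b*(-27*x - 22) + 42*x^2 + 109*x + 39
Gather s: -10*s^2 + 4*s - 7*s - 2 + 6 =-10*s^2 - 3*s + 4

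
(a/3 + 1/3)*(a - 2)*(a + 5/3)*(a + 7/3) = a^4/3 + a^3 - 19*a^2/27 - 107*a/27 - 70/27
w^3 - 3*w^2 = w^2*(w - 3)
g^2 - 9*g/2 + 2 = (g - 4)*(g - 1/2)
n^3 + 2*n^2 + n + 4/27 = (n + 1/3)^2*(n + 4/3)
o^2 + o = o*(o + 1)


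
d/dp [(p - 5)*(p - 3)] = 2*p - 8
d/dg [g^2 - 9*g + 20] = 2*g - 9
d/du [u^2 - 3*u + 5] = 2*u - 3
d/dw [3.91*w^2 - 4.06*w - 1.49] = 7.82*w - 4.06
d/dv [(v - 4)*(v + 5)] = 2*v + 1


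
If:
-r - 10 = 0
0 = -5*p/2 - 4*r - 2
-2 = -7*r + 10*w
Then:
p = 76/5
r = -10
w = -36/5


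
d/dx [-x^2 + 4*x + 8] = 4 - 2*x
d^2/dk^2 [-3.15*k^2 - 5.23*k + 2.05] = -6.30000000000000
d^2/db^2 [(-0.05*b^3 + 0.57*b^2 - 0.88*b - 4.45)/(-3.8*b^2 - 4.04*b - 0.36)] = (-7.105427357601e-15*b^4 + 44.41104*b^3 + 390.66288*b^2 + 402.71424*b + 130.379552)/(54.872*b^6 + 175.0128*b^5 + 201.66144*b^4 + 99.099584*b^3 + 19.104768*b^2 + 1.570752*b + 0.046656)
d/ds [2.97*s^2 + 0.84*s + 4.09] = 5.94*s + 0.84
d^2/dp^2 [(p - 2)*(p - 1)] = 2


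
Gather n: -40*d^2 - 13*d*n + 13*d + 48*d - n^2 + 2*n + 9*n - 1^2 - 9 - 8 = -40*d^2 + 61*d - n^2 + n*(11 - 13*d) - 18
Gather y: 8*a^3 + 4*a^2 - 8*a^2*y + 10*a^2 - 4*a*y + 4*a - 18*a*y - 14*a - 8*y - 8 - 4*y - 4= 8*a^3 + 14*a^2 - 10*a + y*(-8*a^2 - 22*a - 12) - 12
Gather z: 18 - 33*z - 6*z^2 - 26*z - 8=-6*z^2 - 59*z + 10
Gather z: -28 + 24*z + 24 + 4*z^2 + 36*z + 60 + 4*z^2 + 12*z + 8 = 8*z^2 + 72*z + 64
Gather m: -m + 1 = 1 - m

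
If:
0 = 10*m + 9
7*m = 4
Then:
No Solution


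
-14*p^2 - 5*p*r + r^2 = (-7*p + r)*(2*p + r)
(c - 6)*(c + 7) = c^2 + c - 42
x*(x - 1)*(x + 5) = x^3 + 4*x^2 - 5*x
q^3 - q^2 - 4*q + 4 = (q - 2)*(q - 1)*(q + 2)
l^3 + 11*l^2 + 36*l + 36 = (l + 2)*(l + 3)*(l + 6)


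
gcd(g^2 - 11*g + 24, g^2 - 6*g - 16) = g - 8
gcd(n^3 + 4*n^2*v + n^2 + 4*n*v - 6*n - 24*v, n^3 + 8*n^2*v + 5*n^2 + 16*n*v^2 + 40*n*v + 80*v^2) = n + 4*v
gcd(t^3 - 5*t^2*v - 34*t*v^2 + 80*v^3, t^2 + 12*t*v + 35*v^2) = t + 5*v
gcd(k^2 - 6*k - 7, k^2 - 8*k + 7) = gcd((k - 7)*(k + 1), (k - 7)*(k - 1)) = k - 7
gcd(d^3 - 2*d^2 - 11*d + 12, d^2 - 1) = d - 1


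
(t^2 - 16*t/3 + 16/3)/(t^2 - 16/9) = 3*(t - 4)/(3*t + 4)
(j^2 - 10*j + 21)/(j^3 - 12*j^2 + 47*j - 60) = (j - 7)/(j^2 - 9*j + 20)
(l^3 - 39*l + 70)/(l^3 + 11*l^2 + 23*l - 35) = (l^2 - 7*l + 10)/(l^2 + 4*l - 5)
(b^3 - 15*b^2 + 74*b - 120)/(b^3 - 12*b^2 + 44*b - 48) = (b - 5)/(b - 2)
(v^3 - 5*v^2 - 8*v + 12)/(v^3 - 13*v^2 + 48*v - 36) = (v + 2)/(v - 6)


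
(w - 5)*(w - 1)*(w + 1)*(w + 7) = w^4 + 2*w^3 - 36*w^2 - 2*w + 35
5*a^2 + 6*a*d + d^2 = (a + d)*(5*a + d)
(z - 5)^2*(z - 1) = z^3 - 11*z^2 + 35*z - 25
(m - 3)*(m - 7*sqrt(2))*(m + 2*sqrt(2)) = m^3 - 5*sqrt(2)*m^2 - 3*m^2 - 28*m + 15*sqrt(2)*m + 84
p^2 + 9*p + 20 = (p + 4)*(p + 5)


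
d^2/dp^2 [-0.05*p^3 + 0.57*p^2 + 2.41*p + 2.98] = 1.14 - 0.3*p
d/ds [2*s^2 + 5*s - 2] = 4*s + 5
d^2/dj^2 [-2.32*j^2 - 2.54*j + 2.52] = -4.64000000000000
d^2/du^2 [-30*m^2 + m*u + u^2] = 2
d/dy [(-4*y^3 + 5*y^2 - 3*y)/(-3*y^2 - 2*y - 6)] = (12*y^4 + 16*y^3 + 53*y^2 - 60*y + 18)/(9*y^4 + 12*y^3 + 40*y^2 + 24*y + 36)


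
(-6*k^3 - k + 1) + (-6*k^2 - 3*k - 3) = -6*k^3 - 6*k^2 - 4*k - 2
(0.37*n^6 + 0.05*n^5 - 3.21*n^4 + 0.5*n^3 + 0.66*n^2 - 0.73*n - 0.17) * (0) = 0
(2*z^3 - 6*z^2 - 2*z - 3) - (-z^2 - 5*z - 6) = 2*z^3 - 5*z^2 + 3*z + 3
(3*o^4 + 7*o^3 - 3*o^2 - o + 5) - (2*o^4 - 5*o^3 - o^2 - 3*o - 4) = o^4 + 12*o^3 - 2*o^2 + 2*o + 9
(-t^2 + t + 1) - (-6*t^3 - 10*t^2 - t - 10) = 6*t^3 + 9*t^2 + 2*t + 11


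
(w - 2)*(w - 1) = w^2 - 3*w + 2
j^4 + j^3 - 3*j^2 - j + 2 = (j - 1)^2*(j + 1)*(j + 2)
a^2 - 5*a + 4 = (a - 4)*(a - 1)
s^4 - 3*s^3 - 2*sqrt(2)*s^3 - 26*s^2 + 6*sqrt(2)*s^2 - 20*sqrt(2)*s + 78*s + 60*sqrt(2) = (s - 3)*(s - 5*sqrt(2))*(s + sqrt(2))*(s + 2*sqrt(2))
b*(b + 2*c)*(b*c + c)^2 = b^4*c^2 + 2*b^3*c^3 + 2*b^3*c^2 + 4*b^2*c^3 + b^2*c^2 + 2*b*c^3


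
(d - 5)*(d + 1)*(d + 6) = d^3 + 2*d^2 - 29*d - 30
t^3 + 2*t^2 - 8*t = t*(t - 2)*(t + 4)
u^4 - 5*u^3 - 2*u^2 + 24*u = u*(u - 4)*(u - 3)*(u + 2)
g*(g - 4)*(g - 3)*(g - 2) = g^4 - 9*g^3 + 26*g^2 - 24*g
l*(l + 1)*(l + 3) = l^3 + 4*l^2 + 3*l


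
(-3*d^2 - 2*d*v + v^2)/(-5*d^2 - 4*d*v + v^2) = (-3*d + v)/(-5*d + v)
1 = 1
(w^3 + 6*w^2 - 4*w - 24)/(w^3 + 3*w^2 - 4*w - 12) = (w + 6)/(w + 3)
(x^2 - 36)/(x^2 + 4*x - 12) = (x - 6)/(x - 2)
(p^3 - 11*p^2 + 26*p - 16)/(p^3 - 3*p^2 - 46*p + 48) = (p - 2)/(p + 6)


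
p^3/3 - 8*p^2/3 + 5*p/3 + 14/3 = (p/3 + 1/3)*(p - 7)*(p - 2)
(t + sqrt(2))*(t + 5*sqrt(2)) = t^2 + 6*sqrt(2)*t + 10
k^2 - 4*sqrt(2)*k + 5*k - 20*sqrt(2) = (k + 5)*(k - 4*sqrt(2))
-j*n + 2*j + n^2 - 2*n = (-j + n)*(n - 2)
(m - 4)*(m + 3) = m^2 - m - 12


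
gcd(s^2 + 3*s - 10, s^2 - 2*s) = s - 2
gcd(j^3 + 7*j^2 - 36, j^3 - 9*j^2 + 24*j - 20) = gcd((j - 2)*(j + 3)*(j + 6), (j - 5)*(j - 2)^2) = j - 2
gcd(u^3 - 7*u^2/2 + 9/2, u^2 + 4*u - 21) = u - 3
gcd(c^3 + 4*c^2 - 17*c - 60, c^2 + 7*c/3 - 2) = c + 3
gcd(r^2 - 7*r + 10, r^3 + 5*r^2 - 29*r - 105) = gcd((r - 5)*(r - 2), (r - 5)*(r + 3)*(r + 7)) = r - 5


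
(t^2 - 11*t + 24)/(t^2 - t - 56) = (t - 3)/(t + 7)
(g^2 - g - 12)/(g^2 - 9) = (g - 4)/(g - 3)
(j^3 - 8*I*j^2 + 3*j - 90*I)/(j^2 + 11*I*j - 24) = (j^2 - 11*I*j - 30)/(j + 8*I)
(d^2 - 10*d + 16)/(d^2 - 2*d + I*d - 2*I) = (d - 8)/(d + I)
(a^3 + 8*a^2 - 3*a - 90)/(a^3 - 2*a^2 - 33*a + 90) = (a + 5)/(a - 5)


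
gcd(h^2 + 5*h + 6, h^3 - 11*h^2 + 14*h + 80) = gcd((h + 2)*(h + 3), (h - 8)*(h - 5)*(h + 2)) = h + 2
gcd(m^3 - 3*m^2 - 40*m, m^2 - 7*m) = m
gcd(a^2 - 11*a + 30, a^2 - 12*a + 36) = a - 6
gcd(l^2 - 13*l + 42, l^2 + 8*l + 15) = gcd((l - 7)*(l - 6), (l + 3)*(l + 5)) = 1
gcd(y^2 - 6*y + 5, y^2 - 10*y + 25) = y - 5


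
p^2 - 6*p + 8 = (p - 4)*(p - 2)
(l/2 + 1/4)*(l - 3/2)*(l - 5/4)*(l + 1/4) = l^4/2 - l^3 - l^2/32 + 17*l/32 + 15/128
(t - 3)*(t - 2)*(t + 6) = t^3 + t^2 - 24*t + 36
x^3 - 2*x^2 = x^2*(x - 2)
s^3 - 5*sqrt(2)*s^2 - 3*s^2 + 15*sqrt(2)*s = s*(s - 3)*(s - 5*sqrt(2))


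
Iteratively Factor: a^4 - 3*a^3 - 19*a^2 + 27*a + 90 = (a + 2)*(a^3 - 5*a^2 - 9*a + 45) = (a + 2)*(a + 3)*(a^2 - 8*a + 15) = (a - 3)*(a + 2)*(a + 3)*(a - 5)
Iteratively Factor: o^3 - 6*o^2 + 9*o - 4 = (o - 4)*(o^2 - 2*o + 1) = (o - 4)*(o - 1)*(o - 1)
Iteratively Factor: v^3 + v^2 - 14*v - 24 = (v - 4)*(v^2 + 5*v + 6) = (v - 4)*(v + 3)*(v + 2)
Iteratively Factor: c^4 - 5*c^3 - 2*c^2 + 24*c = (c - 3)*(c^3 - 2*c^2 - 8*c) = (c - 3)*(c + 2)*(c^2 - 4*c) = (c - 4)*(c - 3)*(c + 2)*(c)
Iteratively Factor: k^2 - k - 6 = (k + 2)*(k - 3)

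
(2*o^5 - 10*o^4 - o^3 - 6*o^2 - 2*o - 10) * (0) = 0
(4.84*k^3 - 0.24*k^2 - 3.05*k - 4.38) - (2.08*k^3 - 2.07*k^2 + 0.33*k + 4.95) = 2.76*k^3 + 1.83*k^2 - 3.38*k - 9.33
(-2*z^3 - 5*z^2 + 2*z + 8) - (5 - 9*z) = -2*z^3 - 5*z^2 + 11*z + 3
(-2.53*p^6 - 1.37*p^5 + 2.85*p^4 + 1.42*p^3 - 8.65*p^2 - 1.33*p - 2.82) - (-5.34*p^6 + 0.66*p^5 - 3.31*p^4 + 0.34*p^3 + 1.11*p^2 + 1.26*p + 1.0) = 2.81*p^6 - 2.03*p^5 + 6.16*p^4 + 1.08*p^3 - 9.76*p^2 - 2.59*p - 3.82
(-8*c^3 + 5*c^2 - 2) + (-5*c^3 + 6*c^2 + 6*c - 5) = -13*c^3 + 11*c^2 + 6*c - 7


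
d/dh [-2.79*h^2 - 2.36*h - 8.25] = -5.58*h - 2.36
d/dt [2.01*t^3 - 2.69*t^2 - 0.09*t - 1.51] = 6.03*t^2 - 5.38*t - 0.09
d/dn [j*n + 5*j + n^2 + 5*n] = j + 2*n + 5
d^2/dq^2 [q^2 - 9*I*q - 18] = 2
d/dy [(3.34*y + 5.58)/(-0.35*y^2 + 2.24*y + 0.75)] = (1.169*y^2 + 3.906*y - 9.9942)/(0.1225*y^4 - 1.568*y^3 + 4.4926*y^2 + 3.36*y + 0.5625)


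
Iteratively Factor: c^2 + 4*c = (c + 4)*(c)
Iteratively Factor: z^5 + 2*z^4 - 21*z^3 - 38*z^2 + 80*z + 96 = (z + 3)*(z^4 - z^3 - 18*z^2 + 16*z + 32) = (z - 2)*(z + 3)*(z^3 + z^2 - 16*z - 16) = (z - 4)*(z - 2)*(z + 3)*(z^2 + 5*z + 4) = (z - 4)*(z - 2)*(z + 1)*(z + 3)*(z + 4)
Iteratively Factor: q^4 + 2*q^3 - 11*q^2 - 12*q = (q)*(q^3 + 2*q^2 - 11*q - 12) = q*(q + 1)*(q^2 + q - 12) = q*(q + 1)*(q + 4)*(q - 3)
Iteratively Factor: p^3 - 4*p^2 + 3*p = (p - 1)*(p^2 - 3*p) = p*(p - 1)*(p - 3)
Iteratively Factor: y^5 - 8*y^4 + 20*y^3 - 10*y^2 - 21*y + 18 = (y - 3)*(y^4 - 5*y^3 + 5*y^2 + 5*y - 6) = (y - 3)*(y + 1)*(y^3 - 6*y^2 + 11*y - 6) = (y - 3)*(y - 1)*(y + 1)*(y^2 - 5*y + 6) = (y - 3)^2*(y - 1)*(y + 1)*(y - 2)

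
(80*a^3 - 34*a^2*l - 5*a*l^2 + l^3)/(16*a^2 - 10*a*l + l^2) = 5*a + l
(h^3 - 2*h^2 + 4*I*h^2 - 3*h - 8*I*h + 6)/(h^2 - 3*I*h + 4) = (h^2 + h*(-2 + 3*I) - 6*I)/(h - 4*I)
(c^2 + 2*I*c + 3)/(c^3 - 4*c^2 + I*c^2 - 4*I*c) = (c^2 + 2*I*c + 3)/(c*(c^2 + c*(-4 + I) - 4*I))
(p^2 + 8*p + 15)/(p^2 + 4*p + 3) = (p + 5)/(p + 1)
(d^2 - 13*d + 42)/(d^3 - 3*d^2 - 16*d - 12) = (d - 7)/(d^2 + 3*d + 2)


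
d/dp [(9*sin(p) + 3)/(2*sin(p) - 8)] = -39*cos(p)/(2*(sin(p) - 4)^2)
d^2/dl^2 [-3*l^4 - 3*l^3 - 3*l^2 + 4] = -36*l^2 - 18*l - 6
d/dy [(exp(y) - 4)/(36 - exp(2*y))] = (2*(exp(y) - 4)*exp(y) - exp(2*y) + 36)*exp(y)/(exp(2*y) - 36)^2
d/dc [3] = 0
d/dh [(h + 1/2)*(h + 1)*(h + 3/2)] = 3*h^2 + 6*h + 11/4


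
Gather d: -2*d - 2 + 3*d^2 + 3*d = 3*d^2 + d - 2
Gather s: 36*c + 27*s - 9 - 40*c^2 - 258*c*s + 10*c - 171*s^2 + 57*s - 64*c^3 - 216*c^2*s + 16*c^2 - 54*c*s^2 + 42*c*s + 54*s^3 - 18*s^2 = -64*c^3 - 24*c^2 + 46*c + 54*s^3 + s^2*(-54*c - 189) + s*(-216*c^2 - 216*c + 84) - 9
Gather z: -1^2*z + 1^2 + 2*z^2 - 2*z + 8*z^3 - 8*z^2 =8*z^3 - 6*z^2 - 3*z + 1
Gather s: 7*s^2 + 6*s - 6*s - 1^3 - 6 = 7*s^2 - 7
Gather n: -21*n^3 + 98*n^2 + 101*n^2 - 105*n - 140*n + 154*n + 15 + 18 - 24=-21*n^3 + 199*n^2 - 91*n + 9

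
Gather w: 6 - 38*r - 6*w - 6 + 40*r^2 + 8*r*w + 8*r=40*r^2 - 30*r + w*(8*r - 6)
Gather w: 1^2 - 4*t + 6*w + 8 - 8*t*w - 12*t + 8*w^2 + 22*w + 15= -16*t + 8*w^2 + w*(28 - 8*t) + 24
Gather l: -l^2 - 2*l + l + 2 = -l^2 - l + 2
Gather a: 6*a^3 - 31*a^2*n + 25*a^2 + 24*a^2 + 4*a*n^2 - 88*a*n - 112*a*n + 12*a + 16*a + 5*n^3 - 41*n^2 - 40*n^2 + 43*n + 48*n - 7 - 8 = 6*a^3 + a^2*(49 - 31*n) + a*(4*n^2 - 200*n + 28) + 5*n^3 - 81*n^2 + 91*n - 15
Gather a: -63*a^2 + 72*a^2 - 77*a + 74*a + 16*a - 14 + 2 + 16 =9*a^2 + 13*a + 4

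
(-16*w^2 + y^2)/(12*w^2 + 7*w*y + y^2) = (-4*w + y)/(3*w + y)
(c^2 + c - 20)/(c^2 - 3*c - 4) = (c + 5)/(c + 1)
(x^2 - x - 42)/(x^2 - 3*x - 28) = (x + 6)/(x + 4)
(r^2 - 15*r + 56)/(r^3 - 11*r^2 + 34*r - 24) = (r^2 - 15*r + 56)/(r^3 - 11*r^2 + 34*r - 24)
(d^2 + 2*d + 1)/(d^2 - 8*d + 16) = (d^2 + 2*d + 1)/(d^2 - 8*d + 16)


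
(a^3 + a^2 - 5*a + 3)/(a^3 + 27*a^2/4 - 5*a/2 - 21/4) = 4*(a^2 + 2*a - 3)/(4*a^2 + 31*a + 21)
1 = 1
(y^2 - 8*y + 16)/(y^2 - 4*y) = (y - 4)/y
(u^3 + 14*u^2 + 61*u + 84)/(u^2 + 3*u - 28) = (u^2 + 7*u + 12)/(u - 4)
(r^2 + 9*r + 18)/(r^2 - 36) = (r + 3)/(r - 6)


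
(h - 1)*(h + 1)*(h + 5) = h^3 + 5*h^2 - h - 5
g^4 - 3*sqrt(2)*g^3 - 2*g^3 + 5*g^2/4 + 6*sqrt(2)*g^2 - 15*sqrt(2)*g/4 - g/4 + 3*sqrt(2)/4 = (g - 1)*(g - 1/2)^2*(g - 3*sqrt(2))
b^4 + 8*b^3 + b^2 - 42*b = b*(b - 2)*(b + 3)*(b + 7)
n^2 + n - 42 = (n - 6)*(n + 7)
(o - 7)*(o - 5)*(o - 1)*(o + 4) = o^4 - 9*o^3 - 5*o^2 + 153*o - 140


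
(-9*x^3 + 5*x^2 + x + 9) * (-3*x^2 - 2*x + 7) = 27*x^5 + 3*x^4 - 76*x^3 + 6*x^2 - 11*x + 63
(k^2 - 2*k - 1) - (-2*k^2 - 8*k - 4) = 3*k^2 + 6*k + 3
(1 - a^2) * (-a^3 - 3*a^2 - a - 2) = a^5 + 3*a^4 - a^2 - a - 2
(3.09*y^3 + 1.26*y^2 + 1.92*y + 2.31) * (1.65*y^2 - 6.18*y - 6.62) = 5.0985*y^5 - 17.0172*y^4 - 25.0746*y^3 - 16.3953*y^2 - 26.9862*y - 15.2922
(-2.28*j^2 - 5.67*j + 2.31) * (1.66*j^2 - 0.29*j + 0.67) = -3.7848*j^4 - 8.751*j^3 + 3.9513*j^2 - 4.4688*j + 1.5477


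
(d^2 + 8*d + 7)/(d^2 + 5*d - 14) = (d + 1)/(d - 2)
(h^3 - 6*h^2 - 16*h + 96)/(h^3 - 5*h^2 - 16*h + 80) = (h - 6)/(h - 5)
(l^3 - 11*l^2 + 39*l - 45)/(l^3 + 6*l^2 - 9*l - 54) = (l^2 - 8*l + 15)/(l^2 + 9*l + 18)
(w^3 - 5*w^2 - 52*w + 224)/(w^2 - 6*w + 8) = (w^2 - w - 56)/(w - 2)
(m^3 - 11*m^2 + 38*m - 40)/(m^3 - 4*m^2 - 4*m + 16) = (m - 5)/(m + 2)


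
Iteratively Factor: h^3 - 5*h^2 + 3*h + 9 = (h + 1)*(h^2 - 6*h + 9) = (h - 3)*(h + 1)*(h - 3)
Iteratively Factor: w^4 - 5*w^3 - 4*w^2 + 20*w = (w + 2)*(w^3 - 7*w^2 + 10*w) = w*(w + 2)*(w^2 - 7*w + 10) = w*(w - 2)*(w + 2)*(w - 5)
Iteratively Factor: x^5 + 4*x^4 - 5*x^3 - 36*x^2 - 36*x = (x + 2)*(x^4 + 2*x^3 - 9*x^2 - 18*x) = (x - 3)*(x + 2)*(x^3 + 5*x^2 + 6*x) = (x - 3)*(x + 2)*(x + 3)*(x^2 + 2*x) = x*(x - 3)*(x + 2)*(x + 3)*(x + 2)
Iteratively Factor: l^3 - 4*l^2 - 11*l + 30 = (l - 2)*(l^2 - 2*l - 15) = (l - 2)*(l + 3)*(l - 5)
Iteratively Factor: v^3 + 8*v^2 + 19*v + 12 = (v + 1)*(v^2 + 7*v + 12) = (v + 1)*(v + 3)*(v + 4)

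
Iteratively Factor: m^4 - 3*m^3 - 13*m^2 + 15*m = (m)*(m^3 - 3*m^2 - 13*m + 15) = m*(m + 3)*(m^2 - 6*m + 5) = m*(m - 1)*(m + 3)*(m - 5)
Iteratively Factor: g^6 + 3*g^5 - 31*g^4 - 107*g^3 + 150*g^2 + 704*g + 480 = (g + 4)*(g^5 - g^4 - 27*g^3 + g^2 + 146*g + 120) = (g + 2)*(g + 4)*(g^4 - 3*g^3 - 21*g^2 + 43*g + 60) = (g - 3)*(g + 2)*(g + 4)*(g^3 - 21*g - 20) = (g - 3)*(g + 2)*(g + 4)^2*(g^2 - 4*g - 5) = (g - 3)*(g + 1)*(g + 2)*(g + 4)^2*(g - 5)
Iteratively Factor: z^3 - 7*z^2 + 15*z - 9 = (z - 3)*(z^2 - 4*z + 3) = (z - 3)^2*(z - 1)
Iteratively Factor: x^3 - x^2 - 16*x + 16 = (x + 4)*(x^2 - 5*x + 4) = (x - 4)*(x + 4)*(x - 1)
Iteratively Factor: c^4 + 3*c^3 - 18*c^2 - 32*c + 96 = (c - 2)*(c^3 + 5*c^2 - 8*c - 48) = (c - 3)*(c - 2)*(c^2 + 8*c + 16) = (c - 3)*(c - 2)*(c + 4)*(c + 4)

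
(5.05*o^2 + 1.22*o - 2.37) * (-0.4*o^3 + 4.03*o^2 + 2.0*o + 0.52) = -2.02*o^5 + 19.8635*o^4 + 15.9646*o^3 - 4.4851*o^2 - 4.1056*o - 1.2324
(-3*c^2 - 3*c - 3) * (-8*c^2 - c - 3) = 24*c^4 + 27*c^3 + 36*c^2 + 12*c + 9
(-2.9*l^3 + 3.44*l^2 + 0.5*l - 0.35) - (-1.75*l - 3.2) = -2.9*l^3 + 3.44*l^2 + 2.25*l + 2.85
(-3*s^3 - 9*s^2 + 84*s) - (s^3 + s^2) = -4*s^3 - 10*s^2 + 84*s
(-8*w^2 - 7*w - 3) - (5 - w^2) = -7*w^2 - 7*w - 8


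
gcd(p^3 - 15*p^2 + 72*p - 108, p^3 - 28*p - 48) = p - 6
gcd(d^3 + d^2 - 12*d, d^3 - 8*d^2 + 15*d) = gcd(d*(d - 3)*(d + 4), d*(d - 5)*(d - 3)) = d^2 - 3*d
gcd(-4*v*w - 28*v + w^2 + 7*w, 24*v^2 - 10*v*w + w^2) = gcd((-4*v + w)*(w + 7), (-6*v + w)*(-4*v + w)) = 4*v - w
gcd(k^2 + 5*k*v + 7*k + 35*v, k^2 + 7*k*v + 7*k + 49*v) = k + 7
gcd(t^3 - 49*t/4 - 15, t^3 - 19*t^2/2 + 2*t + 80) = t^2 - 3*t/2 - 10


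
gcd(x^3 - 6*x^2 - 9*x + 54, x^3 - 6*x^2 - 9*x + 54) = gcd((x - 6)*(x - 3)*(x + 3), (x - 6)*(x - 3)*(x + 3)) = x^3 - 6*x^2 - 9*x + 54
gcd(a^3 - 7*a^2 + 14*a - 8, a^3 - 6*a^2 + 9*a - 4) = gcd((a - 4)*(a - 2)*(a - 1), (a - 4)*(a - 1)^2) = a^2 - 5*a + 4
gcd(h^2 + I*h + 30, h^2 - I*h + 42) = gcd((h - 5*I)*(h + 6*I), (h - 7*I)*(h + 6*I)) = h + 6*I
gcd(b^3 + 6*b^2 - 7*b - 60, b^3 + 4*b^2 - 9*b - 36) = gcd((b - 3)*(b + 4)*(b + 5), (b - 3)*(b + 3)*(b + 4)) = b^2 + b - 12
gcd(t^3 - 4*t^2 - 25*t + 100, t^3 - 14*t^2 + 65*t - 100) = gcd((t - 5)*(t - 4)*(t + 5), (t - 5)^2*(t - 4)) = t^2 - 9*t + 20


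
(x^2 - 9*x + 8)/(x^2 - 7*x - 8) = (x - 1)/(x + 1)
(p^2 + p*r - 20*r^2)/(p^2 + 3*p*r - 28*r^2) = (p + 5*r)/(p + 7*r)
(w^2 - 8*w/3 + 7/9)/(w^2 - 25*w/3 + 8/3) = (w - 7/3)/(w - 8)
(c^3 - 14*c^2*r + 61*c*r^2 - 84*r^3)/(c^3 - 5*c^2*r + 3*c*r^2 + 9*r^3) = (-c^2 + 11*c*r - 28*r^2)/(-c^2 + 2*c*r + 3*r^2)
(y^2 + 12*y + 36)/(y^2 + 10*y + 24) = (y + 6)/(y + 4)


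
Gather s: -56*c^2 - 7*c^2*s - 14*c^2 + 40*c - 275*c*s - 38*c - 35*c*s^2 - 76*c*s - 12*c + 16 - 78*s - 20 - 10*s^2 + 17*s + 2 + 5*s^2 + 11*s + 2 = -70*c^2 - 10*c + s^2*(-35*c - 5) + s*(-7*c^2 - 351*c - 50)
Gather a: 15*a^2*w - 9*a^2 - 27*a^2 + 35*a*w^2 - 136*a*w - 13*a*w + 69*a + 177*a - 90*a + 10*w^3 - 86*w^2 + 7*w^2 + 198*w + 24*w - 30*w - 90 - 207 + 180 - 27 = a^2*(15*w - 36) + a*(35*w^2 - 149*w + 156) + 10*w^3 - 79*w^2 + 192*w - 144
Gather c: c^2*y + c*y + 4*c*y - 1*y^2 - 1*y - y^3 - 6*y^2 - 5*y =c^2*y + 5*c*y - y^3 - 7*y^2 - 6*y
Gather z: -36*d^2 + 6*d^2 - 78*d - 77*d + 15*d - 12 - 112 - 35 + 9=-30*d^2 - 140*d - 150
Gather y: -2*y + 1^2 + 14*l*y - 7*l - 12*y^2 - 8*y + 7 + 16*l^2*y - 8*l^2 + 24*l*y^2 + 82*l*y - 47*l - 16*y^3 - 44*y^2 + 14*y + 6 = -8*l^2 - 54*l - 16*y^3 + y^2*(24*l - 56) + y*(16*l^2 + 96*l + 4) + 14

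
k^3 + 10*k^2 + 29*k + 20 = (k + 1)*(k + 4)*(k + 5)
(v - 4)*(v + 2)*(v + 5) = v^3 + 3*v^2 - 18*v - 40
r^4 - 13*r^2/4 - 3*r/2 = r*(r - 2)*(r + 1/2)*(r + 3/2)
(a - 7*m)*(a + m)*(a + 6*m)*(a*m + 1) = a^4*m + a^3 - 43*a^2*m^3 - 42*a*m^4 - 43*a*m^2 - 42*m^3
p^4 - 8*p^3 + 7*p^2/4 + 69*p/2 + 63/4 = (p - 7)*(p - 3)*(p + 1/2)*(p + 3/2)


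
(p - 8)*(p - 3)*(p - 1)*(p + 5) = p^4 - 7*p^3 - 25*p^2 + 151*p - 120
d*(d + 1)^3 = d^4 + 3*d^3 + 3*d^2 + d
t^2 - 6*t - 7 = (t - 7)*(t + 1)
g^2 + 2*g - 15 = (g - 3)*(g + 5)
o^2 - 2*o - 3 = (o - 3)*(o + 1)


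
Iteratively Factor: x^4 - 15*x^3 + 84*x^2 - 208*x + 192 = (x - 3)*(x^3 - 12*x^2 + 48*x - 64) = (x - 4)*(x - 3)*(x^2 - 8*x + 16) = (x - 4)^2*(x - 3)*(x - 4)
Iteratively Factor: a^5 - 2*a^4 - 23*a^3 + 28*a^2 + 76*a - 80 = (a - 5)*(a^4 + 3*a^3 - 8*a^2 - 12*a + 16) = (a - 5)*(a + 4)*(a^3 - a^2 - 4*a + 4) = (a - 5)*(a - 2)*(a + 4)*(a^2 + a - 2) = (a - 5)*(a - 2)*(a + 2)*(a + 4)*(a - 1)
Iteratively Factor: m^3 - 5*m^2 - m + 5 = (m - 5)*(m^2 - 1) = (m - 5)*(m - 1)*(m + 1)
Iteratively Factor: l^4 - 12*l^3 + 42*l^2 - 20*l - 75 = (l - 3)*(l^3 - 9*l^2 + 15*l + 25) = (l - 5)*(l - 3)*(l^2 - 4*l - 5) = (l - 5)^2*(l - 3)*(l + 1)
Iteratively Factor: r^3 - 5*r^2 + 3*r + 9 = (r - 3)*(r^2 - 2*r - 3) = (r - 3)^2*(r + 1)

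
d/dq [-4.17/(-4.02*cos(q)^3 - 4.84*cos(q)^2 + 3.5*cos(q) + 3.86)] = (50.2902*cos(q)^2 + 40.3656*cos(q) - 14.595)*sin(q)/(4.02*cos(q)^3 + 4.84*cos(q)^2 - 3.5*cos(q) - 3.86)^2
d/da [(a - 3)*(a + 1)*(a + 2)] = 3*a^2 - 7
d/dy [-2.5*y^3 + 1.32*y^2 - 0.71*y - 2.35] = -7.5*y^2 + 2.64*y - 0.71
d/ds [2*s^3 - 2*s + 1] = 6*s^2 - 2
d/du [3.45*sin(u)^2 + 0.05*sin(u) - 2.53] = (6.9*sin(u) + 0.05)*cos(u)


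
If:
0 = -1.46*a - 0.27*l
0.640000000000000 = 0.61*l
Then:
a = -0.19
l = 1.05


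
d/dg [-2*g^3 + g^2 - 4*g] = -6*g^2 + 2*g - 4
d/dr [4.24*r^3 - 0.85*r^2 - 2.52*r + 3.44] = 12.72*r^2 - 1.7*r - 2.52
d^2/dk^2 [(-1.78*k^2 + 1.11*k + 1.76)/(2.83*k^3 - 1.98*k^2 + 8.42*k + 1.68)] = (-28.511684*k^6 + 53.339274*k^5 + 386.318772*k^4 - 142.859196*k^3 + 194.17488*k^2 - 204.104736*k + 219.81328)/(22.665187*k^9 - 47.572866*k^8 + 235.58901*k^7 - 250.481304*k^6 + 644.457468*k^5 - 161.173512*k^4 + 452.860136*k^3 + 340.5528*k^2 + 71.293824*k + 4.741632)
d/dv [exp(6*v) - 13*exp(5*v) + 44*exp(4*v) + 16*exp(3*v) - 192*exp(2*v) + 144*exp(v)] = (6*exp(5*v) - 65*exp(4*v) + 176*exp(3*v) + 48*exp(2*v) - 384*exp(v) + 144)*exp(v)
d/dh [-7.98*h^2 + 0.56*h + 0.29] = 0.56 - 15.96*h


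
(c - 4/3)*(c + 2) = c^2 + 2*c/3 - 8/3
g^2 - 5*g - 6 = (g - 6)*(g + 1)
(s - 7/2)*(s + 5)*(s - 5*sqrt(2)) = s^3 - 5*sqrt(2)*s^2 + 3*s^2/2 - 35*s/2 - 15*sqrt(2)*s/2 + 175*sqrt(2)/2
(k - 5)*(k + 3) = k^2 - 2*k - 15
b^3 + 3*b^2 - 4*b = b*(b - 1)*(b + 4)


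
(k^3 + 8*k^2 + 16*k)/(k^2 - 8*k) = (k^2 + 8*k + 16)/(k - 8)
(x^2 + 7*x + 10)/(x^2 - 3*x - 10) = (x + 5)/(x - 5)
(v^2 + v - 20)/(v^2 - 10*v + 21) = (v^2 + v - 20)/(v^2 - 10*v + 21)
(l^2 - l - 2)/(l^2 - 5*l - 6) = (l - 2)/(l - 6)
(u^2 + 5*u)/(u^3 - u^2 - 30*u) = 1/(u - 6)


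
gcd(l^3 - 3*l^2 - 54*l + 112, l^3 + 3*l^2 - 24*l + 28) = l^2 + 5*l - 14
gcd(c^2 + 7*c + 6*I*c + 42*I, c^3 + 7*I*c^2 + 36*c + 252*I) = c + 6*I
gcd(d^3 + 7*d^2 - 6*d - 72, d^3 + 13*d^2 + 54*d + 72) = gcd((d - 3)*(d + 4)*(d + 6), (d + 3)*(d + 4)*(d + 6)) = d^2 + 10*d + 24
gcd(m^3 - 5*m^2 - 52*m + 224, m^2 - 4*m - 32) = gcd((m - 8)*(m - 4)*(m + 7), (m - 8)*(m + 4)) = m - 8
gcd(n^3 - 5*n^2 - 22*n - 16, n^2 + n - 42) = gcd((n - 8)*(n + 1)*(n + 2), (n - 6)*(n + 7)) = 1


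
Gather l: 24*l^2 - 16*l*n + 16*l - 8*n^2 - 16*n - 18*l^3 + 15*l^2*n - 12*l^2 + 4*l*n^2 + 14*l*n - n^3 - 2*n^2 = -18*l^3 + l^2*(15*n + 12) + l*(4*n^2 - 2*n + 16) - n^3 - 10*n^2 - 16*n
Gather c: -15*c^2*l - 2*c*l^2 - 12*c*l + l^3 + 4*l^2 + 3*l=-15*c^2*l + c*(-2*l^2 - 12*l) + l^3 + 4*l^2 + 3*l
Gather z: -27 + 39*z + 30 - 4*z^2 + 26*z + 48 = -4*z^2 + 65*z + 51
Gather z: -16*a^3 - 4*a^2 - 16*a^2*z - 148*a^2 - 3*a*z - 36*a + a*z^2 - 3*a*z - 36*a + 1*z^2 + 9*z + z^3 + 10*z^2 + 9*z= -16*a^3 - 152*a^2 - 72*a + z^3 + z^2*(a + 11) + z*(-16*a^2 - 6*a + 18)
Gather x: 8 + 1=9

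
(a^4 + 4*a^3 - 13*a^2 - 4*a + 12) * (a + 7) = a^5 + 11*a^4 + 15*a^3 - 95*a^2 - 16*a + 84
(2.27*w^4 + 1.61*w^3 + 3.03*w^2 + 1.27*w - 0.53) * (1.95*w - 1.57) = 4.4265*w^5 - 0.4244*w^4 + 3.3808*w^3 - 2.2806*w^2 - 3.0274*w + 0.8321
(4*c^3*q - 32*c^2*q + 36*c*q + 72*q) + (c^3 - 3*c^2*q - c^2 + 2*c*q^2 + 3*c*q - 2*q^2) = 4*c^3*q + c^3 - 35*c^2*q - c^2 + 2*c*q^2 + 39*c*q - 2*q^2 + 72*q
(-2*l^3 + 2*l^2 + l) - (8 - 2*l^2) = -2*l^3 + 4*l^2 + l - 8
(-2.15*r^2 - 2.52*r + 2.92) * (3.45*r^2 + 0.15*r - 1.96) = -7.4175*r^4 - 9.0165*r^3 + 13.91*r^2 + 5.3772*r - 5.7232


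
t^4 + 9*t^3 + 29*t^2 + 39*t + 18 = (t + 1)*(t + 2)*(t + 3)^2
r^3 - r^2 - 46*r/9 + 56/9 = (r - 2)*(r - 4/3)*(r + 7/3)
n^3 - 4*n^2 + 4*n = n*(n - 2)^2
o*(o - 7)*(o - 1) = o^3 - 8*o^2 + 7*o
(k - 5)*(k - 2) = k^2 - 7*k + 10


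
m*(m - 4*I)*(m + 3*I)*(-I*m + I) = -I*m^4 - m^3 + I*m^3 + m^2 - 12*I*m^2 + 12*I*m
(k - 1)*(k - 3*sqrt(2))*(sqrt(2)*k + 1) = sqrt(2)*k^3 - 5*k^2 - sqrt(2)*k^2 - 3*sqrt(2)*k + 5*k + 3*sqrt(2)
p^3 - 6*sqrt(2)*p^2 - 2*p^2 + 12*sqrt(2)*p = p*(p - 2)*(p - 6*sqrt(2))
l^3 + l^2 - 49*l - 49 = (l - 7)*(l + 1)*(l + 7)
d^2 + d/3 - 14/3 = (d - 2)*(d + 7/3)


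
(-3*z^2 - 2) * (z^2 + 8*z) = -3*z^4 - 24*z^3 - 2*z^2 - 16*z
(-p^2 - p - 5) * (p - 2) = -p^3 + p^2 - 3*p + 10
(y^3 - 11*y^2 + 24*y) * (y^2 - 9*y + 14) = y^5 - 20*y^4 + 137*y^3 - 370*y^2 + 336*y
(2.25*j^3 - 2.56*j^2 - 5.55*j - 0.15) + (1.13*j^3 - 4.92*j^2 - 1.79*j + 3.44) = 3.38*j^3 - 7.48*j^2 - 7.34*j + 3.29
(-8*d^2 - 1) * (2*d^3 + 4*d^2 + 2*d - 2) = -16*d^5 - 32*d^4 - 18*d^3 + 12*d^2 - 2*d + 2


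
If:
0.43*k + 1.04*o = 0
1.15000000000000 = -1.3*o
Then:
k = 2.14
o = -0.88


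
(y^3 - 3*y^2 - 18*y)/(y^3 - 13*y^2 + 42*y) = (y + 3)/(y - 7)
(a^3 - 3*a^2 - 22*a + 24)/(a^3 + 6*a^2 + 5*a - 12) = (a - 6)/(a + 3)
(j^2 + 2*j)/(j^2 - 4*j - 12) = j/(j - 6)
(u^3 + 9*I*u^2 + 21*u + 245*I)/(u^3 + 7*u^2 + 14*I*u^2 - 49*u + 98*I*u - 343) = (u - 5*I)/(u + 7)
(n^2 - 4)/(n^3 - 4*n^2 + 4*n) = (n + 2)/(n*(n - 2))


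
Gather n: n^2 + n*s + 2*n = n^2 + n*(s + 2)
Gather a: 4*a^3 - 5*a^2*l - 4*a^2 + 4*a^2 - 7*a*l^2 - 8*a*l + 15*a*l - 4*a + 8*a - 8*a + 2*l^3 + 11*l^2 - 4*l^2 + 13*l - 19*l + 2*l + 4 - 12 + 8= 4*a^3 - 5*a^2*l + a*(-7*l^2 + 7*l - 4) + 2*l^3 + 7*l^2 - 4*l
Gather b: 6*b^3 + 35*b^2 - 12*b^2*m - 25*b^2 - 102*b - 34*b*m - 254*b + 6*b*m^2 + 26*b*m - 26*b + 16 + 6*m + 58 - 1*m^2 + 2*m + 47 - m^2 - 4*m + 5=6*b^3 + b^2*(10 - 12*m) + b*(6*m^2 - 8*m - 382) - 2*m^2 + 4*m + 126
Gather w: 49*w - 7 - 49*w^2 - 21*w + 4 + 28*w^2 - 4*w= -21*w^2 + 24*w - 3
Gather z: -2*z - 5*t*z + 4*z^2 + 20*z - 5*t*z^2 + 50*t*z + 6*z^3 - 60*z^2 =6*z^3 + z^2*(-5*t - 56) + z*(45*t + 18)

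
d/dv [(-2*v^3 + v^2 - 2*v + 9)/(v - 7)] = (-4*v^3 + 43*v^2 - 14*v + 5)/(v^2 - 14*v + 49)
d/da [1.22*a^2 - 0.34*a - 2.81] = 2.44*a - 0.34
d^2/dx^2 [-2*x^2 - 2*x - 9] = -4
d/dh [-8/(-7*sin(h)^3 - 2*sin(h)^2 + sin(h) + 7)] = 8*(-21*sin(h)^2 - 4*sin(h) + 1)*cos(h)/(7*sin(h)^3 + 2*sin(h)^2 - sin(h) - 7)^2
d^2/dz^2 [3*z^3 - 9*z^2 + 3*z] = 18*z - 18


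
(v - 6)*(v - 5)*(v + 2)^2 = v^4 - 7*v^3 - 10*v^2 + 76*v + 120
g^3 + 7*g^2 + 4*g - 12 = (g - 1)*(g + 2)*(g + 6)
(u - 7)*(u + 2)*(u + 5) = u^3 - 39*u - 70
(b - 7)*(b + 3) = b^2 - 4*b - 21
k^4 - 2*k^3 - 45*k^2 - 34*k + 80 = (k - 8)*(k - 1)*(k + 2)*(k + 5)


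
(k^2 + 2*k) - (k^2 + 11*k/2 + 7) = -7*k/2 - 7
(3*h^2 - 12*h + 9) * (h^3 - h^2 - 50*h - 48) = 3*h^5 - 15*h^4 - 129*h^3 + 447*h^2 + 126*h - 432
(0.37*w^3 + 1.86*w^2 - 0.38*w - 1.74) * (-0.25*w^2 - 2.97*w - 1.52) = -0.0925*w^5 - 1.5639*w^4 - 5.9916*w^3 - 1.2636*w^2 + 5.7454*w + 2.6448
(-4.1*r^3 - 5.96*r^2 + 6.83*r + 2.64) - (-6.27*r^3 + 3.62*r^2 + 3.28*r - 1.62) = 2.17*r^3 - 9.58*r^2 + 3.55*r + 4.26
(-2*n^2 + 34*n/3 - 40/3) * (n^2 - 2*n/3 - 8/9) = -2*n^4 + 38*n^3/3 - 172*n^2/9 - 32*n/27 + 320/27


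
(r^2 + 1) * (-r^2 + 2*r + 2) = -r^4 + 2*r^3 + r^2 + 2*r + 2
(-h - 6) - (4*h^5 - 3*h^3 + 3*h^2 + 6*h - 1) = -4*h^5 + 3*h^3 - 3*h^2 - 7*h - 5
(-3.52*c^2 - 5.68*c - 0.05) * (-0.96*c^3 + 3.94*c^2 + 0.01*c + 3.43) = 3.3792*c^5 - 8.416*c^4 - 22.3664*c^3 - 12.3274*c^2 - 19.4829*c - 0.1715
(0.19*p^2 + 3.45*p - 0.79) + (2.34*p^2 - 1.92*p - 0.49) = 2.53*p^2 + 1.53*p - 1.28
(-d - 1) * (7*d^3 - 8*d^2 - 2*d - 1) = -7*d^4 + d^3 + 10*d^2 + 3*d + 1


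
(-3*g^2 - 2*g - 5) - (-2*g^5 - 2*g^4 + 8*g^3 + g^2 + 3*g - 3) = 2*g^5 + 2*g^4 - 8*g^3 - 4*g^2 - 5*g - 2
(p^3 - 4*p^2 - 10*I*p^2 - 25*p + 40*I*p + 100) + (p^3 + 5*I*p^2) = 2*p^3 - 4*p^2 - 5*I*p^2 - 25*p + 40*I*p + 100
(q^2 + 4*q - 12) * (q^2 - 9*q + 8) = q^4 - 5*q^3 - 40*q^2 + 140*q - 96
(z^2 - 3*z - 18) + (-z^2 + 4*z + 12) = z - 6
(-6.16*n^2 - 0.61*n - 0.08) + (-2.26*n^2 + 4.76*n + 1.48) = -8.42*n^2 + 4.15*n + 1.4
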